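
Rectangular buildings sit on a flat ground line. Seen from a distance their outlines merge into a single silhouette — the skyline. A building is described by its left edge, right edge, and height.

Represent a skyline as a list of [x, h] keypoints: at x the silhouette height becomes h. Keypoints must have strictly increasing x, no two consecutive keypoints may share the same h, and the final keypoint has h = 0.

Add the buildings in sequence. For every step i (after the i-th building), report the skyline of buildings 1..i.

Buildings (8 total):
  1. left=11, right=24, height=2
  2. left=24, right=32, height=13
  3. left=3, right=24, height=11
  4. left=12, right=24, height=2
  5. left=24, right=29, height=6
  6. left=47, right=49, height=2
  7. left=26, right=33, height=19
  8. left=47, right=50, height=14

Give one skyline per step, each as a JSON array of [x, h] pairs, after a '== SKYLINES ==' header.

== SKYLINES ==
[[11,2],[24,0]]
[[11,2],[24,13],[32,0]]
[[3,11],[24,13],[32,0]]
[[3,11],[24,13],[32,0]]
[[3,11],[24,13],[32,0]]
[[3,11],[24,13],[32,0],[47,2],[49,0]]
[[3,11],[24,13],[26,19],[33,0],[47,2],[49,0]]
[[3,11],[24,13],[26,19],[33,0],[47,14],[50,0]]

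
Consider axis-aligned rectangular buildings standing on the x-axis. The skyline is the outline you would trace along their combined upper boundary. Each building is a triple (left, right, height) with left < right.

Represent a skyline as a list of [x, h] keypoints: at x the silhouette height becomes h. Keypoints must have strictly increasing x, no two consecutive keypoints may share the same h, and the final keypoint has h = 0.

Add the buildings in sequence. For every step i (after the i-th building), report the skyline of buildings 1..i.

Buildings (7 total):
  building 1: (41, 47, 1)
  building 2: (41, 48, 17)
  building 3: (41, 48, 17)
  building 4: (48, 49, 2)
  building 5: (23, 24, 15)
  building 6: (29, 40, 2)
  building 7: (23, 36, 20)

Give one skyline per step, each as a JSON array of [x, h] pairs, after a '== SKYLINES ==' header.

== SKYLINES ==
[[41,1],[47,0]]
[[41,17],[48,0]]
[[41,17],[48,0]]
[[41,17],[48,2],[49,0]]
[[23,15],[24,0],[41,17],[48,2],[49,0]]
[[23,15],[24,0],[29,2],[40,0],[41,17],[48,2],[49,0]]
[[23,20],[36,2],[40,0],[41,17],[48,2],[49,0]]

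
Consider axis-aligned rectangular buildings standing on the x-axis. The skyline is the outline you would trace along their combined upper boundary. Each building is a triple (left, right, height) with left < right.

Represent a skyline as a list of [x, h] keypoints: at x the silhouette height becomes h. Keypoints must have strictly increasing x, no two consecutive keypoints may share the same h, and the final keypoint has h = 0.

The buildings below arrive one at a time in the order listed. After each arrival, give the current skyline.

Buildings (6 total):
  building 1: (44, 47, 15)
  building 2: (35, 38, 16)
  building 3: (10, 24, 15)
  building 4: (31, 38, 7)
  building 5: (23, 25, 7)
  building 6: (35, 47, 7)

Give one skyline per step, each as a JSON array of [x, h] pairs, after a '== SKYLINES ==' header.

== SKYLINES ==
[[44,15],[47,0]]
[[35,16],[38,0],[44,15],[47,0]]
[[10,15],[24,0],[35,16],[38,0],[44,15],[47,0]]
[[10,15],[24,0],[31,7],[35,16],[38,0],[44,15],[47,0]]
[[10,15],[24,7],[25,0],[31,7],[35,16],[38,0],[44,15],[47,0]]
[[10,15],[24,7],[25,0],[31,7],[35,16],[38,7],[44,15],[47,0]]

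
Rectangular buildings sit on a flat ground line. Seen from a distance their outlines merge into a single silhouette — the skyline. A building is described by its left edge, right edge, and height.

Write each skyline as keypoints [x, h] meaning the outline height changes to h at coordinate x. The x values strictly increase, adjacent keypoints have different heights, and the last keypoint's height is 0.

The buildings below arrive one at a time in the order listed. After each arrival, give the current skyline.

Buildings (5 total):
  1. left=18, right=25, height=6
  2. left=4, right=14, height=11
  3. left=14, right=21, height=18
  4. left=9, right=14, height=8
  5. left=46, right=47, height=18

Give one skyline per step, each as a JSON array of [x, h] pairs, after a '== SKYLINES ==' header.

== SKYLINES ==
[[18,6],[25,0]]
[[4,11],[14,0],[18,6],[25,0]]
[[4,11],[14,18],[21,6],[25,0]]
[[4,11],[14,18],[21,6],[25,0]]
[[4,11],[14,18],[21,6],[25,0],[46,18],[47,0]]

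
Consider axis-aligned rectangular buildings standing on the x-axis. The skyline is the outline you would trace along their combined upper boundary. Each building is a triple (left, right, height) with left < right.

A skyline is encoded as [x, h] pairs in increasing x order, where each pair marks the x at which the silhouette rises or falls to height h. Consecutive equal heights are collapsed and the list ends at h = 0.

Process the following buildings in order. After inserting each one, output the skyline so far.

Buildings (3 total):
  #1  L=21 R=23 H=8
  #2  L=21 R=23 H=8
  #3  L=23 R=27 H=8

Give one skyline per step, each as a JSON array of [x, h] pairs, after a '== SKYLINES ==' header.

== SKYLINES ==
[[21,8],[23,0]]
[[21,8],[23,0]]
[[21,8],[27,0]]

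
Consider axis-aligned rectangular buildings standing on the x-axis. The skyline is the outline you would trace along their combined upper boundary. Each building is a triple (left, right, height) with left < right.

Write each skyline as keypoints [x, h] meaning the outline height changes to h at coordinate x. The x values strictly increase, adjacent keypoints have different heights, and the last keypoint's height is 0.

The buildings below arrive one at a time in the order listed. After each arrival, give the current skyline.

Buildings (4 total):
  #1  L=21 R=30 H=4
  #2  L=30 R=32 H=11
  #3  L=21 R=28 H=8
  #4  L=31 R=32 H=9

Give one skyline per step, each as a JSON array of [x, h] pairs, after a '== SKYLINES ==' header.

== SKYLINES ==
[[21,4],[30,0]]
[[21,4],[30,11],[32,0]]
[[21,8],[28,4],[30,11],[32,0]]
[[21,8],[28,4],[30,11],[32,0]]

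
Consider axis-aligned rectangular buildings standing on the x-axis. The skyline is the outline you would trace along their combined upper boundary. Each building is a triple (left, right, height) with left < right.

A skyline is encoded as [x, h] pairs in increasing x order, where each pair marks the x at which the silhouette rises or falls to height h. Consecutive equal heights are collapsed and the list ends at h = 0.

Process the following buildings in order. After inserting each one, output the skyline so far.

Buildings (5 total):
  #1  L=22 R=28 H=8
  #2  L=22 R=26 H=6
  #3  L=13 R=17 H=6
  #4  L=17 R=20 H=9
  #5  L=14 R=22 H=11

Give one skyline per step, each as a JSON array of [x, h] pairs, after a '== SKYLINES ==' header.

== SKYLINES ==
[[22,8],[28,0]]
[[22,8],[28,0]]
[[13,6],[17,0],[22,8],[28,0]]
[[13,6],[17,9],[20,0],[22,8],[28,0]]
[[13,6],[14,11],[22,8],[28,0]]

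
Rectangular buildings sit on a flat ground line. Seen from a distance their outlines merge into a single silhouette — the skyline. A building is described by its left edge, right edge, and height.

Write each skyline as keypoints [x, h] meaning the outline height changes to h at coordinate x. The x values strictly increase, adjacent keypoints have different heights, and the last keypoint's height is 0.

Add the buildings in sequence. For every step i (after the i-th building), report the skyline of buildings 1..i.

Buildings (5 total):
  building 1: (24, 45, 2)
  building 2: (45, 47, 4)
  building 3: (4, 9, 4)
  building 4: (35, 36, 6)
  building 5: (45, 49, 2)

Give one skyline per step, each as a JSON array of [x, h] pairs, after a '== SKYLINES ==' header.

== SKYLINES ==
[[24,2],[45,0]]
[[24,2],[45,4],[47,0]]
[[4,4],[9,0],[24,2],[45,4],[47,0]]
[[4,4],[9,0],[24,2],[35,6],[36,2],[45,4],[47,0]]
[[4,4],[9,0],[24,2],[35,6],[36,2],[45,4],[47,2],[49,0]]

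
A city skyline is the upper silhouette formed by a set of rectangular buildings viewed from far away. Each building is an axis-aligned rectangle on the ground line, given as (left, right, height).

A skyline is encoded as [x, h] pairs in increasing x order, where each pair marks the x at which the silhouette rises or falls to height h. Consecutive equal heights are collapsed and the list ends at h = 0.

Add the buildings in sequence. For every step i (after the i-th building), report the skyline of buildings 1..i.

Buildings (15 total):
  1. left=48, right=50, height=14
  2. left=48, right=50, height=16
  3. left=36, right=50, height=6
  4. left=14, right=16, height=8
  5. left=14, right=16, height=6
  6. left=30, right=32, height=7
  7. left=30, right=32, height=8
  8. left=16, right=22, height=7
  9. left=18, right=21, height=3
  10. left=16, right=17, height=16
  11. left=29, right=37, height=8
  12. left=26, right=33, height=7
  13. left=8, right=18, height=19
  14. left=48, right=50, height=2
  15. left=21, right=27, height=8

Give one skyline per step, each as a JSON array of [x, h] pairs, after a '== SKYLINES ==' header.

== SKYLINES ==
[[48,14],[50,0]]
[[48,16],[50,0]]
[[36,6],[48,16],[50,0]]
[[14,8],[16,0],[36,6],[48,16],[50,0]]
[[14,8],[16,0],[36,6],[48,16],[50,0]]
[[14,8],[16,0],[30,7],[32,0],[36,6],[48,16],[50,0]]
[[14,8],[16,0],[30,8],[32,0],[36,6],[48,16],[50,0]]
[[14,8],[16,7],[22,0],[30,8],[32,0],[36,6],[48,16],[50,0]]
[[14,8],[16,7],[22,0],[30,8],[32,0],[36,6],[48,16],[50,0]]
[[14,8],[16,16],[17,7],[22,0],[30,8],[32,0],[36,6],[48,16],[50,0]]
[[14,8],[16,16],[17,7],[22,0],[29,8],[37,6],[48,16],[50,0]]
[[14,8],[16,16],[17,7],[22,0],[26,7],[29,8],[37,6],[48,16],[50,0]]
[[8,19],[18,7],[22,0],[26,7],[29,8],[37,6],[48,16],[50,0]]
[[8,19],[18,7],[22,0],[26,7],[29,8],[37,6],[48,16],[50,0]]
[[8,19],[18,7],[21,8],[27,7],[29,8],[37,6],[48,16],[50,0]]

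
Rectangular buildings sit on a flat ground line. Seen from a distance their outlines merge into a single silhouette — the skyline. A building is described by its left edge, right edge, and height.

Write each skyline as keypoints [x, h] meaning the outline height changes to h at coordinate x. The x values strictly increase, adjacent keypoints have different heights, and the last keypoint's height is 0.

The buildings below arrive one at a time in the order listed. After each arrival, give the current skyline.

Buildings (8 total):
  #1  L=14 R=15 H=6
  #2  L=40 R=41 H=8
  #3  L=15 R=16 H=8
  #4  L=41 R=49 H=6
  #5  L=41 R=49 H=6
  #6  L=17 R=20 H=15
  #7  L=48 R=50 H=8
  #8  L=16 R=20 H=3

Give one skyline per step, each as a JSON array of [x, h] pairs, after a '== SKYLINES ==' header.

== SKYLINES ==
[[14,6],[15,0]]
[[14,6],[15,0],[40,8],[41,0]]
[[14,6],[15,8],[16,0],[40,8],[41,0]]
[[14,6],[15,8],[16,0],[40,8],[41,6],[49,0]]
[[14,6],[15,8],[16,0],[40,8],[41,6],[49,0]]
[[14,6],[15,8],[16,0],[17,15],[20,0],[40,8],[41,6],[49,0]]
[[14,6],[15,8],[16,0],[17,15],[20,0],[40,8],[41,6],[48,8],[50,0]]
[[14,6],[15,8],[16,3],[17,15],[20,0],[40,8],[41,6],[48,8],[50,0]]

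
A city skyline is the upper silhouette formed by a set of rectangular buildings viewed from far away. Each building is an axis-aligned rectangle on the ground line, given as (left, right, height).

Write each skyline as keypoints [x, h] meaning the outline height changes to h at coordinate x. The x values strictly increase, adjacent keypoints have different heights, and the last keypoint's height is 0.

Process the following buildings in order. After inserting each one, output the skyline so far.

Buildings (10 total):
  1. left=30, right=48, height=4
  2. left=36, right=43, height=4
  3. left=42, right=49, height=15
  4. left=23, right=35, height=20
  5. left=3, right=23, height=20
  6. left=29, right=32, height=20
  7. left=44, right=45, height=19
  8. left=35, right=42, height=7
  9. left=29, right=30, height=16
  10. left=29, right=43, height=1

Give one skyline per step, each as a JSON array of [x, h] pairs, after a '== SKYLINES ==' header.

== SKYLINES ==
[[30,4],[48,0]]
[[30,4],[48,0]]
[[30,4],[42,15],[49,0]]
[[23,20],[35,4],[42,15],[49,0]]
[[3,20],[35,4],[42,15],[49,0]]
[[3,20],[35,4],[42,15],[49,0]]
[[3,20],[35,4],[42,15],[44,19],[45,15],[49,0]]
[[3,20],[35,7],[42,15],[44,19],[45,15],[49,0]]
[[3,20],[35,7],[42,15],[44,19],[45,15],[49,0]]
[[3,20],[35,7],[42,15],[44,19],[45,15],[49,0]]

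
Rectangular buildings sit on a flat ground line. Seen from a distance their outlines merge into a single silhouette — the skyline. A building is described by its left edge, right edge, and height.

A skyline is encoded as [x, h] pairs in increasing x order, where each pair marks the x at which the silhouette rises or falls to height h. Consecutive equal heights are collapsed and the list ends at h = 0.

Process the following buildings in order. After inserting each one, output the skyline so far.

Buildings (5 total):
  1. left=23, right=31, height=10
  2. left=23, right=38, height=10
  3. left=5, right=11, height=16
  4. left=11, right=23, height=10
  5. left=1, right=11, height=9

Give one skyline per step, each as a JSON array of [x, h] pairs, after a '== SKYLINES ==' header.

== SKYLINES ==
[[23,10],[31,0]]
[[23,10],[38,0]]
[[5,16],[11,0],[23,10],[38,0]]
[[5,16],[11,10],[38,0]]
[[1,9],[5,16],[11,10],[38,0]]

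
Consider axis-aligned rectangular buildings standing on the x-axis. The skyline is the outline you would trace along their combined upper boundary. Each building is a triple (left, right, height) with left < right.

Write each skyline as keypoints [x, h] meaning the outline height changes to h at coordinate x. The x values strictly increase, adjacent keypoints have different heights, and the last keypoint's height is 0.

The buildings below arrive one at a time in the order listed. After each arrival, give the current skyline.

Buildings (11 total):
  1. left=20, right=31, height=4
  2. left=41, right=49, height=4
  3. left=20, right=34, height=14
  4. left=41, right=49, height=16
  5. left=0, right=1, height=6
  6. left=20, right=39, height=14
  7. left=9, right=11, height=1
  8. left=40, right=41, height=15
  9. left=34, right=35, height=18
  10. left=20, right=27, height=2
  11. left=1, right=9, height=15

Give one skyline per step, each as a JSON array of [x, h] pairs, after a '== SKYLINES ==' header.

== SKYLINES ==
[[20,4],[31,0]]
[[20,4],[31,0],[41,4],[49,0]]
[[20,14],[34,0],[41,4],[49,0]]
[[20,14],[34,0],[41,16],[49,0]]
[[0,6],[1,0],[20,14],[34,0],[41,16],[49,0]]
[[0,6],[1,0],[20,14],[39,0],[41,16],[49,0]]
[[0,6],[1,0],[9,1],[11,0],[20,14],[39,0],[41,16],[49,0]]
[[0,6],[1,0],[9,1],[11,0],[20,14],[39,0],[40,15],[41,16],[49,0]]
[[0,6],[1,0],[9,1],[11,0],[20,14],[34,18],[35,14],[39,0],[40,15],[41,16],[49,0]]
[[0,6],[1,0],[9,1],[11,0],[20,14],[34,18],[35,14],[39,0],[40,15],[41,16],[49,0]]
[[0,6],[1,15],[9,1],[11,0],[20,14],[34,18],[35,14],[39,0],[40,15],[41,16],[49,0]]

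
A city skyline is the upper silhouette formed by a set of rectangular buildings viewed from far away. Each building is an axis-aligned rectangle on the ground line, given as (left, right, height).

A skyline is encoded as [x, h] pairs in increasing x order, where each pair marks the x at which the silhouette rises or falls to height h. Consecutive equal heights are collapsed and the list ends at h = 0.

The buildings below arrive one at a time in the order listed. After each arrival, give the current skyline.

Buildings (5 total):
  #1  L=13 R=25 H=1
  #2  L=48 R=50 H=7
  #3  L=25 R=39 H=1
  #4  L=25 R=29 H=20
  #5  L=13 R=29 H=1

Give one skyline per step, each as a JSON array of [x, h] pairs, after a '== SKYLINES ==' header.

== SKYLINES ==
[[13,1],[25,0]]
[[13,1],[25,0],[48,7],[50,0]]
[[13,1],[39,0],[48,7],[50,0]]
[[13,1],[25,20],[29,1],[39,0],[48,7],[50,0]]
[[13,1],[25,20],[29,1],[39,0],[48,7],[50,0]]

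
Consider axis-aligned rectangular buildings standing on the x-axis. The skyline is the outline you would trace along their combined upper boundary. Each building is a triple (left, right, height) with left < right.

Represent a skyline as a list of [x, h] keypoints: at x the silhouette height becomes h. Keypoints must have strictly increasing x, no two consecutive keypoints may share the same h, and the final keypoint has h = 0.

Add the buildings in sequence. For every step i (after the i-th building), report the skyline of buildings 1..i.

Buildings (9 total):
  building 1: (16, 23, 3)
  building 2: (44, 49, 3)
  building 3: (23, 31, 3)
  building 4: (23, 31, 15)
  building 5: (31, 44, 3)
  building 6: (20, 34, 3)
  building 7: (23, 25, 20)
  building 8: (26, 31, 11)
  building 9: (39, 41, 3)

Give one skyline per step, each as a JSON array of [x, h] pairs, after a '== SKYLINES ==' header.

== SKYLINES ==
[[16,3],[23,0]]
[[16,3],[23,0],[44,3],[49,0]]
[[16,3],[31,0],[44,3],[49,0]]
[[16,3],[23,15],[31,0],[44,3],[49,0]]
[[16,3],[23,15],[31,3],[49,0]]
[[16,3],[23,15],[31,3],[49,0]]
[[16,3],[23,20],[25,15],[31,3],[49,0]]
[[16,3],[23,20],[25,15],[31,3],[49,0]]
[[16,3],[23,20],[25,15],[31,3],[49,0]]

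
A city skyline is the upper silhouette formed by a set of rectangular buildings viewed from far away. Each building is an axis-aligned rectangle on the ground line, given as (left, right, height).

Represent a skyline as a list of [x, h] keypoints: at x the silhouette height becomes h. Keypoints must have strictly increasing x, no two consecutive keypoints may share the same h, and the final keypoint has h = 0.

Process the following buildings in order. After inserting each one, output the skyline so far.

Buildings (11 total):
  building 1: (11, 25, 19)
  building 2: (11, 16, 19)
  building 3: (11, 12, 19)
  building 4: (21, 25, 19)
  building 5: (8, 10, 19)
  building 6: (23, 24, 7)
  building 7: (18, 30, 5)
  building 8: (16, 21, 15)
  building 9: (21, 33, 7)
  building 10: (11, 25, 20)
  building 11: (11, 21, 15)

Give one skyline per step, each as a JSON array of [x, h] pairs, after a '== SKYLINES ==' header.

== SKYLINES ==
[[11,19],[25,0]]
[[11,19],[25,0]]
[[11,19],[25,0]]
[[11,19],[25,0]]
[[8,19],[10,0],[11,19],[25,0]]
[[8,19],[10,0],[11,19],[25,0]]
[[8,19],[10,0],[11,19],[25,5],[30,0]]
[[8,19],[10,0],[11,19],[25,5],[30,0]]
[[8,19],[10,0],[11,19],[25,7],[33,0]]
[[8,19],[10,0],[11,20],[25,7],[33,0]]
[[8,19],[10,0],[11,20],[25,7],[33,0]]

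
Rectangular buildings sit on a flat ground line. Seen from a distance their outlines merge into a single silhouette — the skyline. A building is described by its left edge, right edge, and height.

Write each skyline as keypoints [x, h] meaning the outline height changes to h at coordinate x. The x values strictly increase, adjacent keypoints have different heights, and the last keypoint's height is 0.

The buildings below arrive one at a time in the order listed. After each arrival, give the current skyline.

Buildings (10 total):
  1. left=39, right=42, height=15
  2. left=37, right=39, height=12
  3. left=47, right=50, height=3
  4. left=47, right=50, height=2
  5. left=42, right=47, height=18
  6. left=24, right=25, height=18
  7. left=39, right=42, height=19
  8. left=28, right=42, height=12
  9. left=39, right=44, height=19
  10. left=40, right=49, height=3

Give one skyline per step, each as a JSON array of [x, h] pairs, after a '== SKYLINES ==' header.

== SKYLINES ==
[[39,15],[42,0]]
[[37,12],[39,15],[42,0]]
[[37,12],[39,15],[42,0],[47,3],[50,0]]
[[37,12],[39,15],[42,0],[47,3],[50,0]]
[[37,12],[39,15],[42,18],[47,3],[50,0]]
[[24,18],[25,0],[37,12],[39,15],[42,18],[47,3],[50,0]]
[[24,18],[25,0],[37,12],[39,19],[42,18],[47,3],[50,0]]
[[24,18],[25,0],[28,12],[39,19],[42,18],[47,3],[50,0]]
[[24,18],[25,0],[28,12],[39,19],[44,18],[47,3],[50,0]]
[[24,18],[25,0],[28,12],[39,19],[44,18],[47,3],[50,0]]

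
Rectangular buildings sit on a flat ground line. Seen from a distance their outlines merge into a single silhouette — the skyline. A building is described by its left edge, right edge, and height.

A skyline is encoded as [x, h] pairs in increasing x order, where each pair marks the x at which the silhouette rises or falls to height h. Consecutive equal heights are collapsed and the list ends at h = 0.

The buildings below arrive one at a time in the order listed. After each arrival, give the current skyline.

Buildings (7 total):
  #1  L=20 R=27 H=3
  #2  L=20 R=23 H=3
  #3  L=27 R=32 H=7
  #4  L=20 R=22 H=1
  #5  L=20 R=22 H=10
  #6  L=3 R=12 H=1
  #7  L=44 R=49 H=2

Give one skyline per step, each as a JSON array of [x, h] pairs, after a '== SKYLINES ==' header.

== SKYLINES ==
[[20,3],[27,0]]
[[20,3],[27,0]]
[[20,3],[27,7],[32,0]]
[[20,3],[27,7],[32,0]]
[[20,10],[22,3],[27,7],[32,0]]
[[3,1],[12,0],[20,10],[22,3],[27,7],[32,0]]
[[3,1],[12,0],[20,10],[22,3],[27,7],[32,0],[44,2],[49,0]]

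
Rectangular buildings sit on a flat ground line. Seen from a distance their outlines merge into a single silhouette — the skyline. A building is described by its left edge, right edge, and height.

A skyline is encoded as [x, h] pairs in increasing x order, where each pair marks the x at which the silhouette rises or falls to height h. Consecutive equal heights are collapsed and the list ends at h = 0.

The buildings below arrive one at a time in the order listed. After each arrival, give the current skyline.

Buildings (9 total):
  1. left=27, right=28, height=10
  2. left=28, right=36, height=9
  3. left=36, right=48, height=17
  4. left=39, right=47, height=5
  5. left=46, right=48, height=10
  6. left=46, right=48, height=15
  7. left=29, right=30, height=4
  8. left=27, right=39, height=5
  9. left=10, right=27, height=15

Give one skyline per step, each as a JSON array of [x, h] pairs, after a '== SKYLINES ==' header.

== SKYLINES ==
[[27,10],[28,0]]
[[27,10],[28,9],[36,0]]
[[27,10],[28,9],[36,17],[48,0]]
[[27,10],[28,9],[36,17],[48,0]]
[[27,10],[28,9],[36,17],[48,0]]
[[27,10],[28,9],[36,17],[48,0]]
[[27,10],[28,9],[36,17],[48,0]]
[[27,10],[28,9],[36,17],[48,0]]
[[10,15],[27,10],[28,9],[36,17],[48,0]]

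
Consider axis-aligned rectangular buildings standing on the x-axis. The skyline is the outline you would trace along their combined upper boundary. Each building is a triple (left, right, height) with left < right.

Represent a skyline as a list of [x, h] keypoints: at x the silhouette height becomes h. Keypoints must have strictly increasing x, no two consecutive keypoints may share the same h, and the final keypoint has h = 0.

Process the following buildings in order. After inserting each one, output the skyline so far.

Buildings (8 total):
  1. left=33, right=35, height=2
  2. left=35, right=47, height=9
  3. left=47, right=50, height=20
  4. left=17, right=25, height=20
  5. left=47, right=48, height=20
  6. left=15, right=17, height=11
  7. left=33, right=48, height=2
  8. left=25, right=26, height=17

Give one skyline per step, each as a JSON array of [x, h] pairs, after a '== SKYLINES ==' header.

== SKYLINES ==
[[33,2],[35,0]]
[[33,2],[35,9],[47,0]]
[[33,2],[35,9],[47,20],[50,0]]
[[17,20],[25,0],[33,2],[35,9],[47,20],[50,0]]
[[17,20],[25,0],[33,2],[35,9],[47,20],[50,0]]
[[15,11],[17,20],[25,0],[33,2],[35,9],[47,20],[50,0]]
[[15,11],[17,20],[25,0],[33,2],[35,9],[47,20],[50,0]]
[[15,11],[17,20],[25,17],[26,0],[33,2],[35,9],[47,20],[50,0]]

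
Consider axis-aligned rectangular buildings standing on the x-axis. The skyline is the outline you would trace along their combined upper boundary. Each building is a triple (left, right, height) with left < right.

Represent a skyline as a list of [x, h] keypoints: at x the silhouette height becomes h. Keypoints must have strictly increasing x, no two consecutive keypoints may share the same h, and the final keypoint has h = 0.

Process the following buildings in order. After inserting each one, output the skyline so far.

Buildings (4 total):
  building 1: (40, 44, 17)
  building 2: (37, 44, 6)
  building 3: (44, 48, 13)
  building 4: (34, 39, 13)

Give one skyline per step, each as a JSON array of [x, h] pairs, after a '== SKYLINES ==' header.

== SKYLINES ==
[[40,17],[44,0]]
[[37,6],[40,17],[44,0]]
[[37,6],[40,17],[44,13],[48,0]]
[[34,13],[39,6],[40,17],[44,13],[48,0]]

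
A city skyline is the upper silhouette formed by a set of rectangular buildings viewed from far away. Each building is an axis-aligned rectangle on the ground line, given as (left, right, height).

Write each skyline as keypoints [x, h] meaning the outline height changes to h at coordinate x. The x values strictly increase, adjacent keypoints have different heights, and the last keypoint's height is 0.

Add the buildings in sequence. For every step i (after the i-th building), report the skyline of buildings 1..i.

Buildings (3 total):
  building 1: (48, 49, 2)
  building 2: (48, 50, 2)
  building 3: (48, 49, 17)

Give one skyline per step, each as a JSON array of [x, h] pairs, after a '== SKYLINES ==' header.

== SKYLINES ==
[[48,2],[49,0]]
[[48,2],[50,0]]
[[48,17],[49,2],[50,0]]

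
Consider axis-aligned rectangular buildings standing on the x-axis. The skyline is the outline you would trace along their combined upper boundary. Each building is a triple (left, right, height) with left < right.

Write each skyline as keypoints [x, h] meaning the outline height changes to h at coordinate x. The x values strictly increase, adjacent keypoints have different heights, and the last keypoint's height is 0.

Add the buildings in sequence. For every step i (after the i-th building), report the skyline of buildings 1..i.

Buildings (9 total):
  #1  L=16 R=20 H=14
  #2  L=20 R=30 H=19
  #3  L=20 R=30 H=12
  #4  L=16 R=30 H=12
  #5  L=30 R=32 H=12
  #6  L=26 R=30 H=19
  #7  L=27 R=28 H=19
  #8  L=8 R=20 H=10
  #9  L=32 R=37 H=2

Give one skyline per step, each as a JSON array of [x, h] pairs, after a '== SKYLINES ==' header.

== SKYLINES ==
[[16,14],[20,0]]
[[16,14],[20,19],[30,0]]
[[16,14],[20,19],[30,0]]
[[16,14],[20,19],[30,0]]
[[16,14],[20,19],[30,12],[32,0]]
[[16,14],[20,19],[30,12],[32,0]]
[[16,14],[20,19],[30,12],[32,0]]
[[8,10],[16,14],[20,19],[30,12],[32,0]]
[[8,10],[16,14],[20,19],[30,12],[32,2],[37,0]]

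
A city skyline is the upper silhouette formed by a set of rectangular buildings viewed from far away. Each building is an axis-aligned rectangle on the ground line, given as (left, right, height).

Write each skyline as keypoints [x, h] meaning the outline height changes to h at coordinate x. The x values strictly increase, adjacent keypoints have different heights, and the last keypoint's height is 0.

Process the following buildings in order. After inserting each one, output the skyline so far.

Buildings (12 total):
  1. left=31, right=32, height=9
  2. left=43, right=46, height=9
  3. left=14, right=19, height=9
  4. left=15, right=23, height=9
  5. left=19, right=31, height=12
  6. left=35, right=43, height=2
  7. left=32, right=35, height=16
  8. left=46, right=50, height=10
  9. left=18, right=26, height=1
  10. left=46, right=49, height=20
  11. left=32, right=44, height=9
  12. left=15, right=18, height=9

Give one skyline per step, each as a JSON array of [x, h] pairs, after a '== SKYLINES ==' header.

== SKYLINES ==
[[31,9],[32,0]]
[[31,9],[32,0],[43,9],[46,0]]
[[14,9],[19,0],[31,9],[32,0],[43,9],[46,0]]
[[14,9],[23,0],[31,9],[32,0],[43,9],[46,0]]
[[14,9],[19,12],[31,9],[32,0],[43,9],[46,0]]
[[14,9],[19,12],[31,9],[32,0],[35,2],[43,9],[46,0]]
[[14,9],[19,12],[31,9],[32,16],[35,2],[43,9],[46,0]]
[[14,9],[19,12],[31,9],[32,16],[35,2],[43,9],[46,10],[50,0]]
[[14,9],[19,12],[31,9],[32,16],[35,2],[43,9],[46,10],[50,0]]
[[14,9],[19,12],[31,9],[32,16],[35,2],[43,9],[46,20],[49,10],[50,0]]
[[14,9],[19,12],[31,9],[32,16],[35,9],[46,20],[49,10],[50,0]]
[[14,9],[19,12],[31,9],[32,16],[35,9],[46,20],[49,10],[50,0]]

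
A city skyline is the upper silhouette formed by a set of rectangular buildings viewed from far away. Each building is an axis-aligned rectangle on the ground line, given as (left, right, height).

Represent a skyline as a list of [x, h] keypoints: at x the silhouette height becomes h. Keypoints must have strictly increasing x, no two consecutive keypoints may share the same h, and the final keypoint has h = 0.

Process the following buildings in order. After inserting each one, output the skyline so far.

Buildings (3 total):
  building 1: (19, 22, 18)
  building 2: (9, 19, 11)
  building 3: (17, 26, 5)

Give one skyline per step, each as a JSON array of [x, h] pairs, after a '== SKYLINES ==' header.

== SKYLINES ==
[[19,18],[22,0]]
[[9,11],[19,18],[22,0]]
[[9,11],[19,18],[22,5],[26,0]]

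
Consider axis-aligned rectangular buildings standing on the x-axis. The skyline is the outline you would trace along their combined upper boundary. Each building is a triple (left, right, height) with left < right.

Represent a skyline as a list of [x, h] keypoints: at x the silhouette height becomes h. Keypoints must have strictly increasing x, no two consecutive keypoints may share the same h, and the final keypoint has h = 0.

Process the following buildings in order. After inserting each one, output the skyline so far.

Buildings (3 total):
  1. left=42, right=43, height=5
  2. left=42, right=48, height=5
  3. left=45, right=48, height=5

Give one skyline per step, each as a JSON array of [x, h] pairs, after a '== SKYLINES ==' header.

== SKYLINES ==
[[42,5],[43,0]]
[[42,5],[48,0]]
[[42,5],[48,0]]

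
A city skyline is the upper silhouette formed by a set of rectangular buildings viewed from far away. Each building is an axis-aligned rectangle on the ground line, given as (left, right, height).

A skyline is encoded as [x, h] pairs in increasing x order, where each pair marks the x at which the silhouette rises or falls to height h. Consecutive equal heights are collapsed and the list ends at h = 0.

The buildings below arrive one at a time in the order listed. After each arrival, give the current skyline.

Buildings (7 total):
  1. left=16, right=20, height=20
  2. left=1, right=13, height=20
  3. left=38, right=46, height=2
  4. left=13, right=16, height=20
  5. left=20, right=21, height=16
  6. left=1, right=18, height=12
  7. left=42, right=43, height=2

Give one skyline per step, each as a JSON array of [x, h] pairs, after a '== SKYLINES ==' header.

== SKYLINES ==
[[16,20],[20,0]]
[[1,20],[13,0],[16,20],[20,0]]
[[1,20],[13,0],[16,20],[20,0],[38,2],[46,0]]
[[1,20],[20,0],[38,2],[46,0]]
[[1,20],[20,16],[21,0],[38,2],[46,0]]
[[1,20],[20,16],[21,0],[38,2],[46,0]]
[[1,20],[20,16],[21,0],[38,2],[46,0]]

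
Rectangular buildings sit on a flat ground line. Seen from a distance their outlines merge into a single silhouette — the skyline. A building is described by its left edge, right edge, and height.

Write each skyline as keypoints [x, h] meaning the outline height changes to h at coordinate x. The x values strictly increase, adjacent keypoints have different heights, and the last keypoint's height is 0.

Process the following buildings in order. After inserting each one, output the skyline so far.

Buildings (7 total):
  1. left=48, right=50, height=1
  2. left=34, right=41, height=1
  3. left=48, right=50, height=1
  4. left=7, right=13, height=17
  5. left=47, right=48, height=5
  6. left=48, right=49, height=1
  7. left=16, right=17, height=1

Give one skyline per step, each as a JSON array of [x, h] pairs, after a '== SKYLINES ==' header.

== SKYLINES ==
[[48,1],[50,0]]
[[34,1],[41,0],[48,1],[50,0]]
[[34,1],[41,0],[48,1],[50,0]]
[[7,17],[13,0],[34,1],[41,0],[48,1],[50,0]]
[[7,17],[13,0],[34,1],[41,0],[47,5],[48,1],[50,0]]
[[7,17],[13,0],[34,1],[41,0],[47,5],[48,1],[50,0]]
[[7,17],[13,0],[16,1],[17,0],[34,1],[41,0],[47,5],[48,1],[50,0]]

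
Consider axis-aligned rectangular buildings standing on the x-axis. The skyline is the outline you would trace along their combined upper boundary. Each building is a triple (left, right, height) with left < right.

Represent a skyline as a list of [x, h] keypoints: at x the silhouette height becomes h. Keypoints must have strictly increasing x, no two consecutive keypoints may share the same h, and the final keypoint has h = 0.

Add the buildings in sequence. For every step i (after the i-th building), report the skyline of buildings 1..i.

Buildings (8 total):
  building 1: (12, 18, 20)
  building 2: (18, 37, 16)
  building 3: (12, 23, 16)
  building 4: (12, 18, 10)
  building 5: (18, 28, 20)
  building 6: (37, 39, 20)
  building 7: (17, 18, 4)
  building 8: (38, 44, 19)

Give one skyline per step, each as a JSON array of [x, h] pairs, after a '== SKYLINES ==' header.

== SKYLINES ==
[[12,20],[18,0]]
[[12,20],[18,16],[37,0]]
[[12,20],[18,16],[37,0]]
[[12,20],[18,16],[37,0]]
[[12,20],[28,16],[37,0]]
[[12,20],[28,16],[37,20],[39,0]]
[[12,20],[28,16],[37,20],[39,0]]
[[12,20],[28,16],[37,20],[39,19],[44,0]]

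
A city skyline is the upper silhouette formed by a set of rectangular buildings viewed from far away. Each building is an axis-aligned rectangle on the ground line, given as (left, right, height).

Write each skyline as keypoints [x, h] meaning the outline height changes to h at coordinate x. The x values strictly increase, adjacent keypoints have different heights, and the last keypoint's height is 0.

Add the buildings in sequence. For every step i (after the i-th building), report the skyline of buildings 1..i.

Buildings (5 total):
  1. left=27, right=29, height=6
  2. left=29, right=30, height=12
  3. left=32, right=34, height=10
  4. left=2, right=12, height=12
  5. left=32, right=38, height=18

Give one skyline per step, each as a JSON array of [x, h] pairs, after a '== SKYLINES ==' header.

== SKYLINES ==
[[27,6],[29,0]]
[[27,6],[29,12],[30,0]]
[[27,6],[29,12],[30,0],[32,10],[34,0]]
[[2,12],[12,0],[27,6],[29,12],[30,0],[32,10],[34,0]]
[[2,12],[12,0],[27,6],[29,12],[30,0],[32,18],[38,0]]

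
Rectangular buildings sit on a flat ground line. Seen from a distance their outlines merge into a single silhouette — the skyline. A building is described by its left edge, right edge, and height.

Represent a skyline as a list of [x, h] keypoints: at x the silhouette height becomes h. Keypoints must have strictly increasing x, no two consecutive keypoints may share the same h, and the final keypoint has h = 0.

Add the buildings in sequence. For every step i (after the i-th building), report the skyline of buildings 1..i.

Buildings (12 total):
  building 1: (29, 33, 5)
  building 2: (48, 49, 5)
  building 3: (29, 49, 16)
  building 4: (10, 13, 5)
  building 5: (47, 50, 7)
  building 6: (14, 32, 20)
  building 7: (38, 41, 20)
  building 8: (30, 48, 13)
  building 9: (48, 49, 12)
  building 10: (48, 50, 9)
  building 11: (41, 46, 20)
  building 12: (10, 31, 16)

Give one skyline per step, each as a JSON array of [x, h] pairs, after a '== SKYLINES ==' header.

== SKYLINES ==
[[29,5],[33,0]]
[[29,5],[33,0],[48,5],[49,0]]
[[29,16],[49,0]]
[[10,5],[13,0],[29,16],[49,0]]
[[10,5],[13,0],[29,16],[49,7],[50,0]]
[[10,5],[13,0],[14,20],[32,16],[49,7],[50,0]]
[[10,5],[13,0],[14,20],[32,16],[38,20],[41,16],[49,7],[50,0]]
[[10,5],[13,0],[14,20],[32,16],[38,20],[41,16],[49,7],[50,0]]
[[10,5],[13,0],[14,20],[32,16],[38,20],[41,16],[49,7],[50,0]]
[[10,5],[13,0],[14,20],[32,16],[38,20],[41,16],[49,9],[50,0]]
[[10,5],[13,0],[14,20],[32,16],[38,20],[46,16],[49,9],[50,0]]
[[10,16],[14,20],[32,16],[38,20],[46,16],[49,9],[50,0]]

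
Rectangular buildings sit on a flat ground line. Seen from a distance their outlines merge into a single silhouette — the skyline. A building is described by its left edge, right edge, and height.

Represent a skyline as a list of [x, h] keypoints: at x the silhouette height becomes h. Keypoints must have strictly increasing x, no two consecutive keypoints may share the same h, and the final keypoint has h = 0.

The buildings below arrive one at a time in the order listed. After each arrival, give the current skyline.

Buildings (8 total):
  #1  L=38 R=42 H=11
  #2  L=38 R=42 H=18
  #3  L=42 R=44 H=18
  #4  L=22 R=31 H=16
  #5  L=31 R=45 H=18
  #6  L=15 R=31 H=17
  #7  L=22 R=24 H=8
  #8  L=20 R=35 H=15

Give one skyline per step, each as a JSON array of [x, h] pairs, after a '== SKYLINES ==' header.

== SKYLINES ==
[[38,11],[42,0]]
[[38,18],[42,0]]
[[38,18],[44,0]]
[[22,16],[31,0],[38,18],[44,0]]
[[22,16],[31,18],[45,0]]
[[15,17],[31,18],[45,0]]
[[15,17],[31,18],[45,0]]
[[15,17],[31,18],[45,0]]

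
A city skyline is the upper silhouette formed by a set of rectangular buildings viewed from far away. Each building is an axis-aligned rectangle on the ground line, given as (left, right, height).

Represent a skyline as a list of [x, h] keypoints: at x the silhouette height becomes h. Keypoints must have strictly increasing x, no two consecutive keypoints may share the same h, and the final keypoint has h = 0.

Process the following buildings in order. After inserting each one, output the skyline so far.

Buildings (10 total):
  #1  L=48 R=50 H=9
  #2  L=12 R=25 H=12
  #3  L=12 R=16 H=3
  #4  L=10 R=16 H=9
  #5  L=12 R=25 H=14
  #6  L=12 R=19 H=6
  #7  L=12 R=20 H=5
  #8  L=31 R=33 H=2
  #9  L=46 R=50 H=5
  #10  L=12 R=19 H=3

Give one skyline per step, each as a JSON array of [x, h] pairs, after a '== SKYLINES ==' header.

== SKYLINES ==
[[48,9],[50,0]]
[[12,12],[25,0],[48,9],[50,0]]
[[12,12],[25,0],[48,9],[50,0]]
[[10,9],[12,12],[25,0],[48,9],[50,0]]
[[10,9],[12,14],[25,0],[48,9],[50,0]]
[[10,9],[12,14],[25,0],[48,9],[50,0]]
[[10,9],[12,14],[25,0],[48,9],[50,0]]
[[10,9],[12,14],[25,0],[31,2],[33,0],[48,9],[50,0]]
[[10,9],[12,14],[25,0],[31,2],[33,0],[46,5],[48,9],[50,0]]
[[10,9],[12,14],[25,0],[31,2],[33,0],[46,5],[48,9],[50,0]]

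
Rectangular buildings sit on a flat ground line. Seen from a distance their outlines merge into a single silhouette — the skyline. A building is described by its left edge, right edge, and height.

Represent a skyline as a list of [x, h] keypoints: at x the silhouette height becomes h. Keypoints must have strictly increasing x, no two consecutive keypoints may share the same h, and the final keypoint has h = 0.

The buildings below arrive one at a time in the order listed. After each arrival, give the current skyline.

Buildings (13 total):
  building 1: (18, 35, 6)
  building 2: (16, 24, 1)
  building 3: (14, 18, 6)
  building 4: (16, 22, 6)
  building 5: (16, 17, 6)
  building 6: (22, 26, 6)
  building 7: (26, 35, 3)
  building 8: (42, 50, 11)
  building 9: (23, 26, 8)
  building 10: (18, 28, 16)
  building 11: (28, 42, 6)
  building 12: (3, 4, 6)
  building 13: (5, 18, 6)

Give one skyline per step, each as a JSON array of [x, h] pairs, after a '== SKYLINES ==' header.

== SKYLINES ==
[[18,6],[35,0]]
[[16,1],[18,6],[35,0]]
[[14,6],[35,0]]
[[14,6],[35,0]]
[[14,6],[35,0]]
[[14,6],[35,0]]
[[14,6],[35,0]]
[[14,6],[35,0],[42,11],[50,0]]
[[14,6],[23,8],[26,6],[35,0],[42,11],[50,0]]
[[14,6],[18,16],[28,6],[35,0],[42,11],[50,0]]
[[14,6],[18,16],[28,6],[42,11],[50,0]]
[[3,6],[4,0],[14,6],[18,16],[28,6],[42,11],[50,0]]
[[3,6],[4,0],[5,6],[18,16],[28,6],[42,11],[50,0]]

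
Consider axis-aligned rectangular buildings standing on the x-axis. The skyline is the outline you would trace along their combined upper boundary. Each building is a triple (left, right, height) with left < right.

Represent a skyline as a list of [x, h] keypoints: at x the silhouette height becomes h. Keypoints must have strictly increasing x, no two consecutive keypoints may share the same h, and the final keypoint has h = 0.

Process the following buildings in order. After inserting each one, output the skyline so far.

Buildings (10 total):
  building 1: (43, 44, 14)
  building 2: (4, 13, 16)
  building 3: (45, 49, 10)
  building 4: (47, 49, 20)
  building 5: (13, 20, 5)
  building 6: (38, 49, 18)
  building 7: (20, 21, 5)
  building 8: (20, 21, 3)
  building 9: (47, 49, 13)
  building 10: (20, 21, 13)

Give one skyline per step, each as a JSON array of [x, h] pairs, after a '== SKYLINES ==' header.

== SKYLINES ==
[[43,14],[44,0]]
[[4,16],[13,0],[43,14],[44,0]]
[[4,16],[13,0],[43,14],[44,0],[45,10],[49,0]]
[[4,16],[13,0],[43,14],[44,0],[45,10],[47,20],[49,0]]
[[4,16],[13,5],[20,0],[43,14],[44,0],[45,10],[47,20],[49,0]]
[[4,16],[13,5],[20,0],[38,18],[47,20],[49,0]]
[[4,16],[13,5],[21,0],[38,18],[47,20],[49,0]]
[[4,16],[13,5],[21,0],[38,18],[47,20],[49,0]]
[[4,16],[13,5],[21,0],[38,18],[47,20],[49,0]]
[[4,16],[13,5],[20,13],[21,0],[38,18],[47,20],[49,0]]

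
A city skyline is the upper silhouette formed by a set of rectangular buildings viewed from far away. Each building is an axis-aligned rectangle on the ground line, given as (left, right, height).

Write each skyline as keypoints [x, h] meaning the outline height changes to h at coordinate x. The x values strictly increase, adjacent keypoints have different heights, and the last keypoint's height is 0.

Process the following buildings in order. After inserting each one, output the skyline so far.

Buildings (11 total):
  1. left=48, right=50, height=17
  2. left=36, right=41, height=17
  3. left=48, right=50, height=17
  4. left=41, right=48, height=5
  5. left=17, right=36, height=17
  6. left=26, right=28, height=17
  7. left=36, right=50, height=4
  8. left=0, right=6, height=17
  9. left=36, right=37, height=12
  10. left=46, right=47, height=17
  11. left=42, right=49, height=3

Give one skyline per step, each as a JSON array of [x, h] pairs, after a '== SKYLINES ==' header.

== SKYLINES ==
[[48,17],[50,0]]
[[36,17],[41,0],[48,17],[50,0]]
[[36,17],[41,0],[48,17],[50,0]]
[[36,17],[41,5],[48,17],[50,0]]
[[17,17],[41,5],[48,17],[50,0]]
[[17,17],[41,5],[48,17],[50,0]]
[[17,17],[41,5],[48,17],[50,0]]
[[0,17],[6,0],[17,17],[41,5],[48,17],[50,0]]
[[0,17],[6,0],[17,17],[41,5],[48,17],[50,0]]
[[0,17],[6,0],[17,17],[41,5],[46,17],[47,5],[48,17],[50,0]]
[[0,17],[6,0],[17,17],[41,5],[46,17],[47,5],[48,17],[50,0]]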